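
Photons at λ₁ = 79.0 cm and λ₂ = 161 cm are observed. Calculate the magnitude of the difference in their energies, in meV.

7.99·10^-4 meV

Using E = hc/λ: E₁ = 2.514·10^-25 J, E₂ = 1.234·10^-25 J.
|ΔE| = |2.514·10^-25 − 1.234·10^-25| = 1.28·10^-25 J = 7.99·10^-4 meV.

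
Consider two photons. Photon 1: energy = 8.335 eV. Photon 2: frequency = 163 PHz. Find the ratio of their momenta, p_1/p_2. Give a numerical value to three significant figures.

p_1 = 4.454e-27 kg·m/s (from energy = 8.335 eV, via p = E/c).
p_2 = 3.603e-25 kg·m/s (from frequency = 163 PHz, via p = hf/c).
Ratio = 4.454e-27 / 3.603e-25 = 0.0124.

0.0124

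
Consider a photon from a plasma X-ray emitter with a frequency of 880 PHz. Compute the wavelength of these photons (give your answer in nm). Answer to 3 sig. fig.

0.341 nm

Convert to SI: f = 880 PHz = 8.8 × 10^17 Hz.
Since λ = c/f for a photon, λ = 3.407 × 10^-10 m.
Converting to nm: λ = 0.3407 nm ≈ 0.341 nm.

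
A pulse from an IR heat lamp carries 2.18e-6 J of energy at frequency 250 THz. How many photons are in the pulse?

Per-photon energy: E = 1.657e-19 J (from frequency = 250 THz).
N = E_total / E_photon = 2.18e-6 J / 1.657e-19 J = 1.32e13.

1.32e13 photons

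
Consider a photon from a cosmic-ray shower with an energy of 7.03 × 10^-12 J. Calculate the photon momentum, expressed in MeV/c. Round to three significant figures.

Since p = E/c for a photon, p = 2.345 × 10^-20 kg·m/s.
Converting to MeV/c: p = 43.88 MeV/c ≈ 43.9 MeV/c.

43.9 MeV/c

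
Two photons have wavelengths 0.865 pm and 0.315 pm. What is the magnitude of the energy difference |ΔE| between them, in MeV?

Using E = hc/λ: E₁ = 2.296e-13 J, E₂ = 6.306e-13 J.
|ΔE| = |2.296e-13 − 6.306e-13| = 4.01e-13 J = 2.50 MeV.

2.50 MeV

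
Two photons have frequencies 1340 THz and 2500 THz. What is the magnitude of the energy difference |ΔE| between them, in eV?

4.80 eV

Using E = hf: E₁ = 8.879e-19 J, E₂ = 1.657e-18 J.
|ΔE| = |8.879e-19 − 1.657e-18| = 7.69e-19 J = 4.80 eV.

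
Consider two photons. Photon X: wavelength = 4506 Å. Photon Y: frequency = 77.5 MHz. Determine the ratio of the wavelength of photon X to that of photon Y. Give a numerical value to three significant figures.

λ_X = 4.506·10^-7 m (from wavelength = 4506 Å, via λ given directly).
λ_Y = 3.868 m (from frequency = 77.5 MHz, via λ = c/f).
Ratio = 4.506·10^-7 / 3.868 = 1.16·10^-7.

1.16·10^-7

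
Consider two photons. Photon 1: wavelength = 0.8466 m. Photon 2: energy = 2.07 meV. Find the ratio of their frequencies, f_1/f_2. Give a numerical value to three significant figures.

f_1 = 3.541·10^8 Hz (from wavelength = 0.8466 m, via f = c/λ).
f_2 = 5.005·10^11 Hz (from energy = 2.07 meV, via f = E/h).
Ratio = 3.541·10^8 / 5.005·10^11 = 7.07·10^-4.

7.07·10^-4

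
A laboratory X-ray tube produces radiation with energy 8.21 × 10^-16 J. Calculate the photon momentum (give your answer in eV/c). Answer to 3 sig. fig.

5120 eV/c

Use c = 2.99792458 × 10^8 m/s, 1 eV = 1.602176634 × 10^-19 J.
For a photon p = E/c, so p = 2.739 × 10^-24 kg·m/s.
Converting to eV/c: p = 5124 eV/c ≈ 5120 eV/c.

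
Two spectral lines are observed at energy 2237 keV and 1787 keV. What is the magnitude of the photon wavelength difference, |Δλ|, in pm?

Using λ = hc/E: λ₁ = 5.5424 × 10^-13 m, λ₂ = 6.9381 × 10^-13 m.
|Δλ| = |5.5424 × 10^-13 − 6.9381 × 10^-13| = 1.40 × 10^-13 m = 0.140 pm.

0.140 pm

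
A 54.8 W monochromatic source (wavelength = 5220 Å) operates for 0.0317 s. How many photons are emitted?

4.56e18 photons

Total energy: E_total = P·t = 54.8 × 0.0317 = 1.737 J.
Per-photon energy: E = 3.805e-19 J.
N = E_total / E_photon = 4.56e18.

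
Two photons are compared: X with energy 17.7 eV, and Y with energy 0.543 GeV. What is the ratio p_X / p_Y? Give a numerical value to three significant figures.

3.26e-8

p_X = 9.459e-27 kg·m/s (from energy = 17.7 eV, via p = E/c).
p_Y = 2.902e-19 kg·m/s (from energy = 0.543 GeV, via p = E/c).
Ratio = 9.459e-27 / 2.902e-19 = 3.26e-8.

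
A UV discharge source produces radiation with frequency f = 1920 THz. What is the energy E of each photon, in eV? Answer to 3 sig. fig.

7.94 eV

(h = 6.62607015e-34 J·s, 1 eV = 1.602176634e-19 J.)
First convert: f = 1920 THz = 1.92e15 Hz.
For a photon E = hf, so E = 1.272e-18 J.
Converting to eV: E = 7.940 eV ≈ 7.94 eV.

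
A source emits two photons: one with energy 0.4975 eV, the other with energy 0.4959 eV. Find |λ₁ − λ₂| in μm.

Using λ = hc/E: λ₁ = 2.4921 × 10^-6 m, λ₂ = 2.5002 × 10^-6 m.
|Δλ| = |2.4921 × 10^-6 − 2.5002 × 10^-6| = 8.04 × 10^-9 m = 8.04 × 10^-3 μm.

8.04 × 10^-3 μm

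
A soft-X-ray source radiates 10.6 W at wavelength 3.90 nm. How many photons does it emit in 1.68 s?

3.50 × 10^17 photons

Total energy: E_total = P·t = 10.6 × 1.68 = 17.81 J.
Per-photon energy: E = 5.093 × 10^-17 J.
N = E_total / E_photon = 3.50 × 10^17.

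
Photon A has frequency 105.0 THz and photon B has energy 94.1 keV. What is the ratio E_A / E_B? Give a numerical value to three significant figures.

E_A = 6.957e-20 J (from frequency = 105.0 THz, via E = hf).
E_B = 1.508e-14 J (from energy = 94.1 keV, via E given directly).
Ratio = 6.957e-20 / 1.508e-14 = 4.61e-6.

4.61e-6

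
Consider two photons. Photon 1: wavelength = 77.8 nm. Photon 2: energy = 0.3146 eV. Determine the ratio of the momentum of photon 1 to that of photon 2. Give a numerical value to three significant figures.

50.7

p_1 = 8.517 × 10^-27 kg·m/s (from wavelength = 77.8 nm, via p = h/λ).
p_2 = 1.681 × 10^-28 kg·m/s (from energy = 0.3146 eV, via p = E/c).
Ratio = 8.517 × 10^-27 / 1.681 × 10^-28 = 50.7.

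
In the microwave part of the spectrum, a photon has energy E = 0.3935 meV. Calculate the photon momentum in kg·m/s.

(c = 2.99792458 × 10^8 m/s, 1 eV = 1.602176634 × 10^-19 J.)
Convert to SI: E = 0.3935 meV = 6.3046 × 10^-23 J.
The photon relation is p = E/c, giving p = 2.103 × 10^-31 kg·m/s.
So p ≈ 2.10 × 10^-31 kg·m/s.

2.10 × 10^-31 kg·m/s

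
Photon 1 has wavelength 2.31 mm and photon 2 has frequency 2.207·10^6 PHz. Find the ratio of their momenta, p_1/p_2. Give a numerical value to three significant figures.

p_1 = 2.868·10^-31 kg·m/s (from wavelength = 2.31 mm, via p = h/λ).
p_2 = 4.878·10^-21 kg·m/s (from frequency = 2.207·10^6 PHz, via p = hf/c).
Ratio = 2.868·10^-31 / 4.878·10^-21 = 5.88·10^-11.

5.88·10^-11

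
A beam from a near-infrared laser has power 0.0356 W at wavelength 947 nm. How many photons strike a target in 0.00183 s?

3.11·10^14 photons

Total energy: E_total = P·t = 0.0356 × 0.00183 = 6.515·10^-5 J.
Per-photon energy: E = 2.098·10^-19 J.
N = E_total / E_photon = 3.11·10^14.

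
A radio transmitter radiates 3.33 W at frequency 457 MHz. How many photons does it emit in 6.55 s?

7.20 × 10^25 photons

Total energy: E_total = P·t = 3.33 × 6.55 = 21.81 J.
Per-photon energy: E = 3.028 × 10^-25 J.
N = E_total / E_photon = 7.20 × 10^25.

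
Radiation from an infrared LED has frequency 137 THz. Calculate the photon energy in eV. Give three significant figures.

0.567 eV

(h = 6.62607015 × 10^-34 J·s, 1 eV = 1.602176634 × 10^-19 J.)
Convert to SI: f = 137 THz = 1.37 × 10^14 Hz.
For a photon E = hf, so E = 9.078 × 10^-20 J.
Converting to eV: E = 0.5666 eV ≈ 0.567 eV.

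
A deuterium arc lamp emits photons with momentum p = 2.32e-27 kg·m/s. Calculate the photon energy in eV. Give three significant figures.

4.34 eV

The photon relation is E = pc, giving E = 6.955e-19 J.
Converting to eV: E = 4.341 eV ≈ 4.34 eV.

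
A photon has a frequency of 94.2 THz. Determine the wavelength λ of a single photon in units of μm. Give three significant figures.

Use c = 2.99792458 × 10^8 m/s.
Convert to SI: f = 94.2 THz = 9.42 × 10^13 Hz.
Apply λ = c/f: λ = 3.183 × 10^-6 m.
Converting to μm: λ = 3.183 μm ≈ 3.18 μm.

3.18 μm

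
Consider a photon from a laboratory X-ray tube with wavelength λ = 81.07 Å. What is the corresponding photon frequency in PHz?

(c = 2.99792458e8 m/s.)
First convert: λ = 81.07 Å = 8.107e-9 m.
Since f = c/λ for a photon, f = 3.698e16 Hz.
Converting to PHz: f = 36.98 PHz ≈ 37.0 PHz.

37.0 PHz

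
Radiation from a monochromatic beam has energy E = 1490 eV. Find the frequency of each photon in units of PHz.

360 PHz

Take h = 6.62607015 × 10^-34 J·s, 1 eV = 1.602176634 × 10^-19 J.
First convert: E = 1490 eV = 2.3872 × 10^-16 J.
The photon relation is f = E/h, giving f = 3.603 × 10^17 Hz.
Converting to PHz: f = 360.3 PHz ≈ 360 PHz.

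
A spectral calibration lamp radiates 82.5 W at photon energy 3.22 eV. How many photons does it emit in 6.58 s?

1.05e21 photons

Total energy: E_total = P·t = 82.5 × 6.58 = 542.9 J.
Per-photon energy: E = 5.159e-19 J.
N = E_total / E_photon = 1.05e21.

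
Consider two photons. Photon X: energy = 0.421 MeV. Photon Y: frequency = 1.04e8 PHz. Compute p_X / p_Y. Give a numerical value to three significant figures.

p_X = 2.250e-22 kg·m/s (from energy = 0.421 MeV, via p = E/c).
p_Y = 2.299e-19 kg·m/s (from frequency = 1.04e8 PHz, via p = hf/c).
Ratio = 2.250e-22 / 2.299e-19 = 9.79e-4.

9.79e-4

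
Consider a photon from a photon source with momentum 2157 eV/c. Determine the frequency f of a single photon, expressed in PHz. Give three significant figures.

522 PHz

(h = 6.62607015e-34 J·s, c = 2.99792458e8 m/s, 1 eV = 1.602176634e-19 J.)
In SI units: p = 2157 eV/c = 1.1528e-24 kg·m/s.
The photon relation is f = pc/h, giving f = 5.216e17 Hz.
Converting to PHz: f = 521.6 PHz ≈ 522 PHz.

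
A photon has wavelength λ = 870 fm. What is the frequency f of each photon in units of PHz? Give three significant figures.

Use c = 2.99792458e8 m/s.
Convert to SI: λ = 870 fm = 8.7e-13 m.
The photon relation is f = c/λ, giving f = 3.446e20 Hz.
Converting to PHz: f = 344600 PHz ≈ 3.45e5 PHz.

3.45e5 PHz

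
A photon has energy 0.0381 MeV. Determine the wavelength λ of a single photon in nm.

0.0325 nm

Take h = 6.62607015·10^-34 J·s, c = 2.99792458·10^8 m/s, 1 eV = 1.602176634·10^-19 J.
First convert: E = 0.0381 MeV = 6.1043·10^-15 J.
For a photon λ = hc/E, so λ = 3.254·10^-11 m.
Converting to nm: λ = 0.03254 nm ≈ 0.0325 nm.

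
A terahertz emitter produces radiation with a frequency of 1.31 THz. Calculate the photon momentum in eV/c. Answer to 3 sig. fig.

5.42e-3 eV/c

Take h = 6.62607015e-34 J·s, c = 2.99792458e8 m/s, 1 eV = 1.602176634e-19 J.
Convert to SI: f = 1.31 THz = 1.31e12 Hz.
The photon relation is p = hf/c, giving p = 2.895e-30 kg·m/s.
Converting to eV/c: p = 0.005418 eV/c ≈ 5.42e-3 eV/c.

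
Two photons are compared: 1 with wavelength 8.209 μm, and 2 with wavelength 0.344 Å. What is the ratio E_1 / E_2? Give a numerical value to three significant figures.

E_1 = 2.420e-20 J (from wavelength = 8.209 μm, via E = hc/λ).
E_2 = 5.775e-15 J (from wavelength = 0.344 Å, via E = hc/λ).
Ratio = 2.420e-20 / 5.775e-15 = 4.19e-6.

4.19e-6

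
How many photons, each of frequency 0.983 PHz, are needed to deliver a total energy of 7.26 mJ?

1.11 × 10^16 photons

Per-photon energy: E = 6.513 × 10^-19 J (from frequency = 0.983 PHz).
N = E_total / E_photon = 0.00726 J / 6.513 × 10^-19 J = 1.11 × 10^16.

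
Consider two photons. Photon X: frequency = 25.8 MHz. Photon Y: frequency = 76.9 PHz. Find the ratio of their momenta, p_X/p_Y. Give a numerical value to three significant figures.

3.36e-10

p_X = 5.702e-35 kg·m/s (from frequency = 25.8 MHz, via p = hf/c).
p_Y = 1.700e-25 kg·m/s (from frequency = 76.9 PHz, via p = hf/c).
Ratio = 5.702e-35 / 1.700e-25 = 3.36e-10.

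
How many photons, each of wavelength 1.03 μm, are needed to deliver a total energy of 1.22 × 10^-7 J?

Per-photon energy: E = 1.929 × 10^-19 J (from wavelength = 1.03 μm).
N = E_total / E_photon = 1.22 × 10^-7 J / 1.929 × 10^-19 J = 6.33 × 10^11.

6.33 × 10^11 photons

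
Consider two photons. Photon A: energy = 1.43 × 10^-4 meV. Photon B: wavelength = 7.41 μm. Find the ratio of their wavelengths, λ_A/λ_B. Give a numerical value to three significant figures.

1.17 × 10^6

λ_A = 8.670 m (from energy = 1.43 × 10^-4 meV, via λ = hc/E).
λ_B = 7.410 × 10^-6 m (from wavelength = 7.41 μm, via λ given directly).
Ratio = 8.670 / 7.410 × 10^-6 = 1.17 × 10^6.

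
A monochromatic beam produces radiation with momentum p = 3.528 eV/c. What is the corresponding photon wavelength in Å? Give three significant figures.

3510 Å

First convert: p = 3.528 eV/c = 1.8855 × 10^-27 kg·m/s.
Apply λ = h/p: λ = 3.514 × 10^-7 m.
Converting to Å: λ = 3514 Å ≈ 3510 Å.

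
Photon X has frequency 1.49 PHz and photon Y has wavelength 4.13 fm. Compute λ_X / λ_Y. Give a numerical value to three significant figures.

4.87e7

λ_X = 2.012e-7 m (from frequency = 1.49 PHz, via λ = c/f).
λ_Y = 4.130e-15 m (from wavelength = 4.13 fm, via λ given directly).
Ratio = 2.012e-7 / 4.130e-15 = 4.87e7.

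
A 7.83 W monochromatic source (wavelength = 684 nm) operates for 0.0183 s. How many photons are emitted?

4.93 × 10^17 photons

Total energy: E_total = P·t = 7.83 × 0.0183 = 0.1433 J.
Per-photon energy: E = 2.904 × 10^-19 J.
N = E_total / E_photon = 4.93 × 10^17.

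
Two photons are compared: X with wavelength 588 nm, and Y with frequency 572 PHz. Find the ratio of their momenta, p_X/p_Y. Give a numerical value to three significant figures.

8.91 × 10^-4

p_X = 1.127 × 10^-27 kg·m/s (from wavelength = 588 nm, via p = h/λ).
p_Y = 1.264 × 10^-24 kg·m/s (from frequency = 572 PHz, via p = hf/c).
Ratio = 1.127 × 10^-27 / 1.264 × 10^-24 = 8.91 × 10^-4.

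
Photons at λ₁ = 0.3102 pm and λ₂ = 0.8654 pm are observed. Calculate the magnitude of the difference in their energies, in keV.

Using E = hc/λ: E₁ = 6.4038e-13 J, E₂ = 2.2954e-13 J.
|ΔE| = |6.4038e-13 − 2.2954e-13| = 4.11e-13 J = 2560 keV.

2560 keV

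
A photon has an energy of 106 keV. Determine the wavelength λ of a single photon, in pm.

In SI units: E = 106 keV = 1.6983 × 10^-14 J.
For a photon λ = hc/E, so λ = 1.170 × 10^-11 m.
Converting to pm: λ = 11.70 pm ≈ 11.7 pm.

11.7 pm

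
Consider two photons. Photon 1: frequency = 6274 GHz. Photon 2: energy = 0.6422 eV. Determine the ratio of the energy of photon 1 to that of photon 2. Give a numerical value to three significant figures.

E_1 = 4.157 × 10^-21 J (from frequency = 6274 GHz, via E = hf).
E_2 = 1.029 × 10^-19 J (from energy = 0.6422 eV, via E given directly).
Ratio = 4.157 × 10^-21 / 1.029 × 10^-19 = 0.0404.

0.0404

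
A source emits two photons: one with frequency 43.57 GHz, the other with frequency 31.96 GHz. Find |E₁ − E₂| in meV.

Using E = hf: E₁ = 2.8870e-23 J, E₂ = 2.1177e-23 J.
|ΔE| = |2.8870e-23 − 2.1177e-23| = 7.69e-24 J = 0.0480 meV.

0.0480 meV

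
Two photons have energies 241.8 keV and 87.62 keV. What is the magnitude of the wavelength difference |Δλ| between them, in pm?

9.02 pm

Using λ = hc/E: λ₁ = 5.1276 × 10^-12 m, λ₂ = 1.4150 × 10^-11 m.
|Δλ| = |5.1276 × 10^-12 − 1.4150 × 10^-11| = 9.02 × 10^-12 m = 9.02 pm.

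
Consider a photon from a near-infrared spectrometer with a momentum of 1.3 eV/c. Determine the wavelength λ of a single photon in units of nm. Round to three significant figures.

In SI units: p = 1.3 eV/c = 6.9476 × 10^-28 kg·m/s.
The photon relation is λ = h/p, giving λ = 9.537 × 10^-7 m.
Converting to nm: λ = 953.7 nm ≈ 954 nm.

954 nm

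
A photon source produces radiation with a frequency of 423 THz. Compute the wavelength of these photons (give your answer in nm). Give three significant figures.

(c = 2.99792458e8 m/s.)
Convert to SI: f = 423 THz = 4.23e14 Hz.
For a photon λ = c/f, so λ = 7.087e-7 m.
Converting to nm: λ = 708.7 nm ≈ 709 nm.

709 nm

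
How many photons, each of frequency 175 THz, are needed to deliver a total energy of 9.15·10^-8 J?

Per-photon energy: E = 1.160·10^-19 J (from frequency = 175 THz).
N = E_total / E_photon = 9.15·10^-8 J / 1.160·10^-19 J = 7.89·10^11.

7.89·10^11 photons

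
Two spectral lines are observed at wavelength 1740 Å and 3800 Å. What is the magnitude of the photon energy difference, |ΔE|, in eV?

3.86 eV

Using E = hc/λ: E₁ = 1.142·10^-18 J, E₂ = 5.227·10^-19 J.
|ΔE| = |1.142·10^-18 − 5.227·10^-19| = 6.19·10^-19 J = 3.86 eV.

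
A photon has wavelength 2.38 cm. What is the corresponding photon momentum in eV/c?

5.21e-5 eV/c

(h = 6.62607015e-34 J·s, c = 2.99792458e8 m/s, 1 eV = 1.602176634e-19 J.)
First convert: λ = 2.38 cm = 0.0238 m.
For a photon p = h/λ, so p = 2.784e-32 kg·m/s.
Converting to eV/c: p = 5.209e-5 eV/c ≈ 5.21e-5 eV/c.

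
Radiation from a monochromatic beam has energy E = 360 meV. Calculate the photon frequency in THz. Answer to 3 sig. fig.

(h = 6.62607015 × 10^-34 J·s, 1 eV = 1.602176634 × 10^-19 J.)
First convert: E = 360 meV = 5.7678 × 10^-20 J.
Apply f = E/h: f = 8.705 × 10^13 Hz.
Converting to THz: f = 87.05 THz ≈ 87.0 THz.

87.0 THz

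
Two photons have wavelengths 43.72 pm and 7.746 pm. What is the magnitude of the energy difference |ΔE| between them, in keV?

Using E = hc/λ: E₁ = 4.5436e-15 J, E₂ = 2.5645e-14 J.
|ΔE| = |4.5436e-15 − 2.5645e-14| = 2.11e-14 J = 132 keV.

132 keV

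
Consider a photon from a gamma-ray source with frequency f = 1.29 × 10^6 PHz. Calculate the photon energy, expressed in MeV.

5.34 MeV

In SI units: f = 1.29 × 10^6 PHz = 1.29 × 10^21 Hz.
For a photon E = hf, so E = 8.548 × 10^-13 J.
Converting to MeV: E = 5.335 MeV ≈ 5.34 MeV.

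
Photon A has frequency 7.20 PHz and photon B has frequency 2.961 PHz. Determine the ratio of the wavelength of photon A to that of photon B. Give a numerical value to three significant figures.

0.411

λ_A = 4.164e-8 m (from frequency = 7.20 PHz, via λ = c/f).
λ_B = 1.012e-7 m (from frequency = 2.961 PHz, via λ = c/f).
Ratio = 4.164e-8 / 1.012e-7 = 0.411.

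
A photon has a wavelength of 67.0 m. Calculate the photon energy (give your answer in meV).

Take h = 6.62607015e-34 J·s, c = 2.99792458e8 m/s, 1 eV = 1.602176634e-19 J.
Apply E = hc/λ: E = 2.965e-27 J.
Converting to meV: E = 1.851e-5 meV ≈ 1.85e-5 meV.

1.85e-5 meV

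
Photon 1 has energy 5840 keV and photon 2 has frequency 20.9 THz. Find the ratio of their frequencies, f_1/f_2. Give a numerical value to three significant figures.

f_1 = 1.412e21 Hz (from energy = 5840 keV, via f = E/h).
f_2 = 2.090e13 Hz (from frequency = 20.9 THz, via f given directly).
Ratio = 1.412e21 / 2.090e13 = 6.76e7.

6.76e7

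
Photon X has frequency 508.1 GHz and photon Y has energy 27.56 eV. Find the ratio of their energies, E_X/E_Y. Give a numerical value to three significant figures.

7.62 × 10^-5

E_X = 3.367 × 10^-22 J (from frequency = 508.1 GHz, via E = hf).
E_Y = 4.416 × 10^-18 J (from energy = 27.56 eV, via E given directly).
Ratio = 3.367 × 10^-22 / 4.416 × 10^-18 = 7.62 × 10^-5.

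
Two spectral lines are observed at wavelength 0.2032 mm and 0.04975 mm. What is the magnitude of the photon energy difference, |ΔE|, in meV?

18.8 meV

Using E = hc/λ: E₁ = 9.7758 × 10^-22 J, E₂ = 3.9929 × 10^-21 J.
|ΔE| = |9.7758 × 10^-22 − 3.9929 × 10^-21| = 3.02 × 10^-21 J = 18.8 meV.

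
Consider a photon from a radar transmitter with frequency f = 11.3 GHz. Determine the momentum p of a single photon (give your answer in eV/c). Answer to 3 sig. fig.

In SI units: f = 11.3 GHz = 1.13e10 Hz.
For a photon p = hf/c, so p = 2.498e-32 kg·m/s.
Converting to eV/c: p = 4.673e-5 eV/c ≈ 4.67e-5 eV/c.

4.67e-5 eV/c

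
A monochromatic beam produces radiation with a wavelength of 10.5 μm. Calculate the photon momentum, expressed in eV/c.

Use h = 6.62607015 × 10^-34 J·s, c = 2.99792458 × 10^8 m/s, 1 eV = 1.602176634 × 10^-19 J.
Convert to SI: λ = 10.5 μm = 1.05 × 10^-5 m.
Apply p = h/λ: p = 6.311 × 10^-29 kg·m/s.
Converting to eV/c: p = 0.1181 eV/c ≈ 0.118 eV/c.

0.118 eV/c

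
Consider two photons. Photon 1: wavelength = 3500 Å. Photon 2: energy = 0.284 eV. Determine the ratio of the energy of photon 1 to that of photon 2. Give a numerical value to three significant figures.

12.5

E_1 = 5.676e-19 J (from wavelength = 3500 Å, via E = hc/λ).
E_2 = 4.550e-20 J (from energy = 0.284 eV, via E given directly).
Ratio = 5.676e-19 / 4.550e-20 = 12.5.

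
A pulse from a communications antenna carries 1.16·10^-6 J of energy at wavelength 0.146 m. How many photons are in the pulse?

Per-photon energy: E = 1.361·10^-24 J (from wavelength = 0.146 m).
N = E_total / E_photon = 1.16·10^-6 J / 1.361·10^-24 J = 8.53·10^17.

8.53·10^17 photons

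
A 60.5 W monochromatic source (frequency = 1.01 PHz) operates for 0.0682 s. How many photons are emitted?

6.17·10^18 photons

Total energy: E_total = P·t = 60.5 × 0.0682 = 4.126 J.
Per-photon energy: E = 6.692·10^-19 J.
N = E_total / E_photon = 6.17·10^18.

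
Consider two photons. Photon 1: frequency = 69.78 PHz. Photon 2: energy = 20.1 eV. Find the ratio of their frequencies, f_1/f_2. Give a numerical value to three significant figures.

14.4

f_1 = 6.978e16 Hz (from frequency = 69.78 PHz, via f given directly).
f_2 = 4.860e15 Hz (from energy = 20.1 eV, via f = E/h).
Ratio = 6.978e16 / 4.860e15 = 14.4.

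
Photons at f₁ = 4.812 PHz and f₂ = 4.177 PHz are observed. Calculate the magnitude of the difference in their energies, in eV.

Using E = hf: E₁ = 3.1885 × 10^-18 J, E₂ = 2.7677 × 10^-18 J.
|ΔE| = |3.1885 × 10^-18 − 2.7677 × 10^-18| = 4.21 × 10^-19 J = 2.63 eV.

2.63 eV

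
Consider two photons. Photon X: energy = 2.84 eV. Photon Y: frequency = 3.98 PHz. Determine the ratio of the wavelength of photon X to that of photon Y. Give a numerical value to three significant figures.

λ_X = 4.366e-7 m (from energy = 2.84 eV, via λ = hc/E).
λ_Y = 7.532e-8 m (from frequency = 3.98 PHz, via λ = c/f).
Ratio = 4.366e-7 / 7.532e-8 = 5.80.

5.80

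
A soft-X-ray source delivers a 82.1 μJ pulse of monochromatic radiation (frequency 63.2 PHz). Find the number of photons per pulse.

Per-photon energy: E = 4.188·10^-17 J (from frequency = 63.2 PHz).
N = E_total / E_photon = 8.21·10^-5 J / 4.188·10^-17 J = 1.96·10^12.

1.96·10^12 photons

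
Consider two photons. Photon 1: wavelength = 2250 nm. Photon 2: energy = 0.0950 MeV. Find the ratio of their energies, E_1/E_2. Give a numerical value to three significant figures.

5.80·10^-6

E_1 = 8.829·10^-20 J (from wavelength = 2250 nm, via E = hc/λ).
E_2 = 1.522·10^-14 J (from energy = 0.0950 MeV, via E given directly).
Ratio = 8.829·10^-20 / 1.522·10^-14 = 5.80·10^-6.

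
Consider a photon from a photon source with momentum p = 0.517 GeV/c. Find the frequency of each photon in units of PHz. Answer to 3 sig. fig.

Use h = 6.62607015 × 10^-34 J·s, c = 2.99792458 × 10^8 m/s, 1 eV = 1.602176634 × 10^-19 J.
Convert to SI: p = 0.517 GeV/c = 2.7630 × 10^-19 kg·m/s.
The photon relation is f = pc/h, giving f = 1.250 × 10^23 Hz.
Converting to PHz: f = 1.250 × 10^8 PHz ≈ 1.25 × 10^8 PHz.

1.25 × 10^8 PHz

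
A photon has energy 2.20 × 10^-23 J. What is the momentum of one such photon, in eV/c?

Take c = 2.99792458 × 10^8 m/s, 1 eV = 1.602176634 × 10^-19 J.
Since p = E/c for a photon, p = 7.338 × 10^-32 kg·m/s.
Converting to eV/c: p = 1.373 × 10^-4 eV/c ≈ 1.37 × 10^-4 eV/c.

1.37 × 10^-4 eV/c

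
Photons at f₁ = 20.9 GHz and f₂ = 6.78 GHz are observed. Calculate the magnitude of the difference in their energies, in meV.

0.0584 meV

Using E = hf: E₁ = 1.385 × 10^-23 J, E₂ = 4.492 × 10^-24 J.
|ΔE| = |1.385 × 10^-23 − 4.492 × 10^-24| = 9.36 × 10^-24 J = 0.0584 meV.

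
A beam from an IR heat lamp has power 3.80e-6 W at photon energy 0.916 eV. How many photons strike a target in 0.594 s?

1.54e13 photons

Total energy: E_total = P·t = 3.80e-6 × 0.594 = 2.257e-6 J.
Per-photon energy: E = 1.468e-19 J.
N = E_total / E_photon = 1.54e13.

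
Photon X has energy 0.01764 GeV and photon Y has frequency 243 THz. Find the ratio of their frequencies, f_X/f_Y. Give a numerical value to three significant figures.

1.76 × 10^7

f_X = 4.265 × 10^21 Hz (from energy = 0.01764 GeV, via f = E/h).
f_Y = 2.430 × 10^14 Hz (from frequency = 243 THz, via f given directly).
Ratio = 4.265 × 10^21 / 2.430 × 10^14 = 1.76 × 10^7.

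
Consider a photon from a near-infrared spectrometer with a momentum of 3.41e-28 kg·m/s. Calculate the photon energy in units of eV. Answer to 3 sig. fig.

(c = 2.99792458e8 m/s, 1 eV = 1.602176634e-19 J.)
The photon relation is E = pc, giving E = 1.022e-19 J.
Converting to eV: E = 0.6381 eV ≈ 0.638 eV.

0.638 eV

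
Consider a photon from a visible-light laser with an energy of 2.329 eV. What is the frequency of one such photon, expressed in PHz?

0.563 PHz

Use h = 6.62607015e-34 J·s, 1 eV = 1.602176634e-19 J.
Convert to SI: E = 2.329 eV = 3.7315e-19 J.
Apply f = E/h: f = 5.631e14 Hz.
Converting to PHz: f = 0.5631 PHz ≈ 0.563 PHz.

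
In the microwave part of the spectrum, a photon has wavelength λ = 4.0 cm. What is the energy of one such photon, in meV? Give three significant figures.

0.0310 meV

(h = 6.62607015 × 10^-34 J·s, c = 2.99792458 × 10^8 m/s, 1 eV = 1.602176634 × 10^-19 J.)
Convert to SI: λ = 4.0 cm = 0.040 m.
For a photon E = hc/λ, so E = 4.966 × 10^-24 J.
Converting to meV: E = 0.03100 meV ≈ 0.0310 meV.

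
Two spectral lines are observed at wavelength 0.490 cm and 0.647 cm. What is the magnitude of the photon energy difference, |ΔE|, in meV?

Using E = hc/λ: E₁ = 4.054e-23 J, E₂ = 3.070e-23 J.
|ΔE| = |4.054e-23 − 3.070e-23| = 9.84e-24 J = 0.0614 meV.

0.0614 meV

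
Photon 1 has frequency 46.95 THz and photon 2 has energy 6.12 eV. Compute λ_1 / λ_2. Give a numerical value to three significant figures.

31.5

λ_1 = 6.385 × 10^-6 m (from frequency = 46.95 THz, via λ = c/f).
λ_2 = 2.026 × 10^-7 m (from energy = 6.12 eV, via λ = hc/E).
Ratio = 6.385 × 10^-6 / 2.026 × 10^-7 = 31.5.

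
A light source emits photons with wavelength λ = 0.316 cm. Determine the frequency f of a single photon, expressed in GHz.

Convert to SI: λ = 0.316 cm = 0.00316 m.
Since f = c/λ for a photon, f = 9.487e10 Hz.
Converting to GHz: f = 94.87 GHz ≈ 94.9 GHz.

94.9 GHz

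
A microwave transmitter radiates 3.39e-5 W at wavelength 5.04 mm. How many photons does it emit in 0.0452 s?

3.89e16 photons

Total energy: E_total = P·t = 3.39e-5 × 0.0452 = 1.532e-6 J.
Per-photon energy: E = 3.941e-23 J.
N = E_total / E_photon = 3.89e16.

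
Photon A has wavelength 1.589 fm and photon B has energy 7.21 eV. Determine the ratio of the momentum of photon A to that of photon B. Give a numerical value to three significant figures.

p_A = 4.170e-19 kg·m/s (from wavelength = 1.589 fm, via p = h/λ).
p_B = 3.853e-27 kg·m/s (from energy = 7.21 eV, via p = E/c).
Ratio = 4.170e-19 / 3.853e-27 = 1.08e8.

1.08e8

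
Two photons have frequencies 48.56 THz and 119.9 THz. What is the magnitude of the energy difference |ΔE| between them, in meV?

295 meV

Using E = hf: E₁ = 3.2176·10^-20 J, E₂ = 7.9447·10^-20 J.
|ΔE| = |3.2176·10^-20 − 7.9447·10^-20| = 4.73·10^-20 J = 295 meV.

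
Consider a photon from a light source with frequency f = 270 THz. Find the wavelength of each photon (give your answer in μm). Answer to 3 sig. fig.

1.11 μm

First convert: f = 270 THz = 2.7·10^14 Hz.
Apply λ = c/f: λ = 1.110·10^-6 m.
Converting to μm: λ = 1.110 μm ≈ 1.11 μm.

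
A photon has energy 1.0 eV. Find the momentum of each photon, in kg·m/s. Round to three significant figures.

5.34e-28 kg·m/s

Convert to SI: E = 1.0 eV = 1.6022e-19 J.
Since p = E/c for a photon, p = 5.344e-28 kg·m/s.
So p ≈ 5.34e-28 kg·m/s.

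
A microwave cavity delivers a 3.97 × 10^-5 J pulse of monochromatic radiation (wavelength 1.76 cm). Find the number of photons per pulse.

3.52 × 10^18 photons

Per-photon energy: E = 1.129 × 10^-23 J (from wavelength = 1.76 cm).
N = E_total / E_photon = 3.97 × 10^-5 J / 1.129 × 10^-23 J = 3.52 × 10^18.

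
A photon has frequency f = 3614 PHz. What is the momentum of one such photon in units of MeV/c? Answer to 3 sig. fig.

In SI units: f = 3614 PHz = 3.614e18 Hz.
For a photon p = hf/c, so p = 7.988e-24 kg·m/s.
Converting to MeV/c: p = 0.01495 MeV/c ≈ 0.0149 MeV/c.

0.0149 MeV/c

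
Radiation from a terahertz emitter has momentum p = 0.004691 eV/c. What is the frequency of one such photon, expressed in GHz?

Convert to SI: p = 0.004691 eV/c = 2.5070e-30 kg·m/s.
Since f = pc/h for a photon, f = 1.134e12 Hz.
Converting to GHz: f = 1134 GHz ≈ 1130 GHz.

1130 GHz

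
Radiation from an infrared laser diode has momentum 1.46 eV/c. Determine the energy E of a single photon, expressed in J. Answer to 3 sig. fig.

In SI units: p = 1.46 eV/c = 7.8027e-28 kg·m/s.
Apply E = pc: E = 2.339e-19 J.
So E ≈ 2.34e-19 J.

2.34e-19 J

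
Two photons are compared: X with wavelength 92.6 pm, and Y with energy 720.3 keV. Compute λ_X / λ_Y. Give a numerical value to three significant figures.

53.8

λ_X = 9.260 × 10^-11 m (from wavelength = 92.6 pm, via λ given directly).
λ_Y = 1.721 × 10^-12 m (from energy = 720.3 keV, via λ = hc/E).
Ratio = 9.260 × 10^-11 / 1.721 × 10^-12 = 53.8.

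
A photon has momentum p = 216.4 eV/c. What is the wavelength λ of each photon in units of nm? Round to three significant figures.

First convert: p = 216.4 eV/c = 1.1565 × 10^-25 kg·m/s.
The photon relation is λ = h/p, giving λ = 5.729 × 10^-9 m.
Converting to nm: λ = 5.729 nm ≈ 5.73 nm.

5.73 nm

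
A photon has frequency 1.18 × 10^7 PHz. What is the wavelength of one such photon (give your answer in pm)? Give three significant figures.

0.0254 pm

(c = 2.99792458 × 10^8 m/s.)
In SI units: f = 1.18 × 10^7 PHz = 1.18 × 10^22 Hz.
Since λ = c/f for a photon, λ = 2.541 × 10^-14 m.
Converting to pm: λ = 0.02541 pm ≈ 0.0254 pm.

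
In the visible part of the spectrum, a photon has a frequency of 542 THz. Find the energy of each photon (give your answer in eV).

2.24 eV

First convert: f = 542 THz = 5.42·10^14 Hz.
Apply E = hf: E = 3.591·10^-19 J.
Converting to eV: E = 2.242 eV ≈ 2.24 eV.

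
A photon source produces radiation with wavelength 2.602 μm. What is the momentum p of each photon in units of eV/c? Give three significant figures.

0.476 eV/c

(h = 6.62607015 × 10^-34 J·s, c = 2.99792458 × 10^8 m/s, 1 eV = 1.602176634 × 10^-19 J.)
Convert to SI: λ = 2.602 μm = 2.602 × 10^-6 m.
For a photon p = h/λ, so p = 2.547 × 10^-28 kg·m/s.
Converting to eV/c: p = 0.4765 eV/c ≈ 0.476 eV/c.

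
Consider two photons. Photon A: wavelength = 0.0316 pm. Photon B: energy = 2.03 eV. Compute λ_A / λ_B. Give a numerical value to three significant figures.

λ_A = 3.160 × 10^-14 m (from wavelength = 0.0316 pm, via λ given directly).
λ_B = 6.108 × 10^-7 m (from energy = 2.03 eV, via λ = hc/E).
Ratio = 3.160 × 10^-14 / 6.108 × 10^-7 = 5.17 × 10^-8.

5.17 × 10^-8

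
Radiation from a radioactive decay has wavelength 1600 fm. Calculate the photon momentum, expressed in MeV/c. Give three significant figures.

0.775 MeV/c

Convert to SI: λ = 1600 fm = 1.6 × 10^-12 m.
For a photon p = h/λ, so p = 4.141 × 10^-22 kg·m/s.
Converting to MeV/c: p = 0.7749 MeV/c ≈ 0.775 MeV/c.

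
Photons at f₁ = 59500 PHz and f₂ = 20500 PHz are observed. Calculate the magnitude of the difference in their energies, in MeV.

0.161 MeV

Using E = hf: E₁ = 3.943e-14 J, E₂ = 1.358e-14 J.
|ΔE| = |3.943e-14 − 1.358e-14| = 2.58e-14 J = 0.161 MeV.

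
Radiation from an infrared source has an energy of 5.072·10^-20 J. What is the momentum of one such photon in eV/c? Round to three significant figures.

Use c = 2.99792458·10^8 m/s, 1 eV = 1.602176634·10^-19 J.
The photon relation is p = E/c, giving p = 1.692·10^-28 kg·m/s.
Converting to eV/c: p = 0.3166 eV/c ≈ 0.317 eV/c.

0.317 eV/c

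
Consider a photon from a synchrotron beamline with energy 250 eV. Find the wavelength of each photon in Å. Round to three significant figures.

49.6 Å

Convert to SI: E = 250 eV = 4.0054e-17 J.
The photon relation is λ = hc/E, giving λ = 4.959e-9 m.
Converting to Å: λ = 49.59 Å ≈ 49.6 Å.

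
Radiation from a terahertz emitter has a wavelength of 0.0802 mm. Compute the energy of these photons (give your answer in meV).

15.5 meV

Take h = 6.62607015 × 10^-34 J·s, c = 2.99792458 × 10^8 m/s, 1 eV = 1.602176634 × 10^-19 J.
Convert to SI: λ = 0.0802 mm = 8.02 × 10^-5 m.
For a photon E = hc/λ, so E = 2.477 × 10^-21 J.
Converting to meV: E = 15.46 meV ≈ 15.5 meV.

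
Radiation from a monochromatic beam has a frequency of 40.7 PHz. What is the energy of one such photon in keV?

In SI units: f = 40.7 PHz = 4.07e16 Hz.
For a photon E = hf, so E = 2.697e-17 J.
Converting to keV: E = 0.1683 keV ≈ 0.168 keV.

0.168 keV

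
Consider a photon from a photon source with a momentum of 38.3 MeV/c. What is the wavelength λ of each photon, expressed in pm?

0.0324 pm

In SI units: p = 38.3 MeV/c = 2.0469·10^-20 kg·m/s.
For a photon λ = h/p, so λ = 3.237·10^-14 m.
Converting to pm: λ = 0.03237 pm ≈ 0.0324 pm.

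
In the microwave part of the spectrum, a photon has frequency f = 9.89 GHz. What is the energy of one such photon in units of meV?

Convert to SI: f = 9.89 GHz = 9.89e9 Hz.
The photon relation is E = hf, giving E = 6.553e-24 J.
Converting to meV: E = 0.04090 meV ≈ 0.0409 meV.

0.0409 meV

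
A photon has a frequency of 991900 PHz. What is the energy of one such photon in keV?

4100 keV

Take h = 6.62607015e-34 J·s, 1 eV = 1.602176634e-19 J.
Convert to SI: f = 991900 PHz = 9.919e20 Hz.
For a photon E = hf, so E = 6.572e-13 J.
Converting to keV: E = 4102 keV ≈ 4100 keV.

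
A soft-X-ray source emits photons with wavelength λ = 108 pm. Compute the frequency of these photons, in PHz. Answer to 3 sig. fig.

Convert to SI: λ = 108 pm = 1.08·10^-10 m.
Apply f = c/λ: f = 2.776·10^18 Hz.
Converting to PHz: f = 2776 PHz ≈ 2780 PHz.

2780 PHz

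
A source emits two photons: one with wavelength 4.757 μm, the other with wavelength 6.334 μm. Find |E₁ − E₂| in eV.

Using E = hc/λ: E₁ = 4.1758 × 10^-20 J, E₂ = 3.1362 × 10^-20 J.
|ΔE| = |4.1758 × 10^-20 − 3.1362 × 10^-20| = 1.04 × 10^-20 J = 0.0649 eV.

0.0649 eV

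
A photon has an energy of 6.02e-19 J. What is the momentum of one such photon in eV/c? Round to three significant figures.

Take c = 2.99792458e8 m/s, 1 eV = 1.602176634e-19 J.
Since p = E/c for a photon, p = 2.008e-27 kg·m/s.
Converting to eV/c: p = 3.757 eV/c ≈ 3.76 eV/c.

3.76 eV/c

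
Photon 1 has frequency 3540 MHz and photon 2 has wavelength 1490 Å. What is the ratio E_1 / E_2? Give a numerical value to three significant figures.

1.76e-6

E_1 = 2.346e-24 J (from frequency = 3540 MHz, via E = hf).
E_2 = 1.333e-18 J (from wavelength = 1490 Å, via E = hc/λ).
Ratio = 2.346e-24 / 1.333e-18 = 1.76e-6.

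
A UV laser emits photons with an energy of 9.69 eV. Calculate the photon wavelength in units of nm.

128 nm

Take h = 6.62607015·10^-34 J·s, c = 2.99792458·10^8 m/s, 1 eV = 1.602176634·10^-19 J.
Convert to SI: E = 9.69 eV = 1.5525·10^-18 J.
Since λ = hc/E for a photon, λ = 1.280·10^-7 m.
Converting to nm: λ = 128.0 nm ≈ 128 nm.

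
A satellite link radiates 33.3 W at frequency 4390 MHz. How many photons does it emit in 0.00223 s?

Total energy: E_total = P·t = 33.3 × 0.00223 = 0.07426 J.
Per-photon energy: E = 2.909e-24 J.
N = E_total / E_photon = 2.55e22.

2.55e22 photons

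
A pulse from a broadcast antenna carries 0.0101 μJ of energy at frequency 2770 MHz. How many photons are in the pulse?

5.50 × 10^15 photons

Per-photon energy: E = 1.835 × 10^-24 J (from frequency = 2770 MHz).
N = E_total / E_photon = 1.01 × 10^-8 J / 1.835 × 10^-24 J = 5.50 × 10^15.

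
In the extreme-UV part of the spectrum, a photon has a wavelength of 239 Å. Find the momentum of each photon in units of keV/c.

0.0519 keV/c

Use h = 6.62607015e-34 J·s, c = 2.99792458e8 m/s, 1 eV = 1.602176634e-19 J.
Convert to SI: λ = 239 Å = 2.39e-8 m.
The photon relation is p = h/λ, giving p = 2.772e-26 kg·m/s.
Converting to keV/c: p = 0.05188 keV/c ≈ 0.0519 keV/c.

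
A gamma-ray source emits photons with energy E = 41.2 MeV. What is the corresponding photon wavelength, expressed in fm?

Convert to SI: E = 41.2 MeV = 6.6010 × 10^-12 J.
For a photon λ = hc/E, so λ = 3.009 × 10^-14 m.
Converting to fm: λ = 30.09 fm ≈ 30.1 fm.

30.1 fm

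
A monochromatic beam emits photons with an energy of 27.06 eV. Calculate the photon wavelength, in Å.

Take h = 6.62607015e-34 J·s, c = 2.99792458e8 m/s, 1 eV = 1.602176634e-19 J.
First convert: E = 27.06 eV = 4.3355e-18 J.
The photon relation is λ = hc/E, giving λ = 4.582e-8 m.
Converting to Å: λ = 458.2 Å ≈ 458 Å.

458 Å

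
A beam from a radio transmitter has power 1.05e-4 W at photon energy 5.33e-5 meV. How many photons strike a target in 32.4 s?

3.98e23 photons

Total energy: E_total = P·t = 1.05e-4 × 32.4 = 0.003402 J.
Per-photon energy: E = 8.540e-27 J.
N = E_total / E_photon = 3.98e23.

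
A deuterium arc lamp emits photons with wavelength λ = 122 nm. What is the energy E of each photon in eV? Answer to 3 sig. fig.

Use h = 6.62607015e-34 J·s, c = 2.99792458e8 m/s, 1 eV = 1.602176634e-19 J.
Convert to SI: λ = 122 nm = 1.22e-7 m.
Apply E = hc/λ: E = 1.628e-18 J.
Converting to eV: E = 10.16 eV ≈ 10.2 eV.

10.2 eV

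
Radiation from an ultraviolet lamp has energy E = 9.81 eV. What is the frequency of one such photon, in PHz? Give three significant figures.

2.37 PHz

Convert to SI: E = 9.81 eV = 1.5717e-18 J.
Since f = E/h for a photon, f = 2.372e15 Hz.
Converting to PHz: f = 2.372 PHz ≈ 2.37 PHz.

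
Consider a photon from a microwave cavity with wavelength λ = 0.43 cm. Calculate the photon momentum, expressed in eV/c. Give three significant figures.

2.88 × 10^-4 eV/c

Take h = 6.62607015 × 10^-34 J·s, c = 2.99792458 × 10^8 m/s, 1 eV = 1.602176634 × 10^-19 J.
In SI units: λ = 0.43 cm = 0.0043 m.
Apply p = h/λ: p = 1.541 × 10^-31 kg·m/s.
Converting to eV/c: p = 2.883 × 10^-4 eV/c ≈ 2.88 × 10^-4 eV/c.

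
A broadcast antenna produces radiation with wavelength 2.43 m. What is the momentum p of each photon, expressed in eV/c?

5.10 × 10^-7 eV/c

For a photon p = h/λ, so p = 2.727 × 10^-34 kg·m/s.
Converting to eV/c: p = 5.102 × 10^-7 eV/c ≈ 5.10 × 10^-7 eV/c.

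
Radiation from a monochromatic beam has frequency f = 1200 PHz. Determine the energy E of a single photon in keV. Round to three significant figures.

In SI units: f = 1200 PHz = 1.2e18 Hz.
Since E = hf for a photon, E = 7.951e-16 J.
Converting to keV: E = 4.963 keV ≈ 4.96 keV.

4.96 keV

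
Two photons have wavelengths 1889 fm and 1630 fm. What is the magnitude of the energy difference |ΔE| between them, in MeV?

0.104 MeV

Using E = hc/λ: E₁ = 1.0516 × 10^-13 J, E₂ = 1.2187 × 10^-13 J.
|ΔE| = |1.0516 × 10^-13 − 1.2187 × 10^-13| = 1.67 × 10^-14 J = 0.104 MeV.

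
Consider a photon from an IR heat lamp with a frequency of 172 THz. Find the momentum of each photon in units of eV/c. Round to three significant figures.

Take h = 6.62607015e-34 J·s, c = 2.99792458e8 m/s, 1 eV = 1.602176634e-19 J.
First convert: f = 172 THz = 1.72e14 Hz.
Apply p = hf/c: p = 3.802e-28 kg·m/s.
Converting to eV/c: p = 0.7113 eV/c ≈ 0.711 eV/c.

0.711 eV/c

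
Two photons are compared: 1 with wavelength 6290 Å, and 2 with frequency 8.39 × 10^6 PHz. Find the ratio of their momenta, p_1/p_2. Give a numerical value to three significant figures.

p_1 = 1.053 × 10^-27 kg·m/s (from wavelength = 6290 Å, via p = h/λ).
p_2 = 1.854 × 10^-20 kg·m/s (from frequency = 8.39 × 10^6 PHz, via p = hf/c).
Ratio = 1.053 × 10^-27 / 1.854 × 10^-20 = 5.68 × 10^-8.

5.68 × 10^-8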